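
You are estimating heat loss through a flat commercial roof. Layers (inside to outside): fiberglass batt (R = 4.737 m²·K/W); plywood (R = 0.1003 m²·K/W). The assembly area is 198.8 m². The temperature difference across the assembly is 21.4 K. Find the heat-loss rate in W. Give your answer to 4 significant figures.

R_total = 4.737 + 0.1003 = 4.8373 m²·K/W
Q = A·ΔT/R = 198.8 × 21.4 / 4.8373 = 879.48 W

879.5 W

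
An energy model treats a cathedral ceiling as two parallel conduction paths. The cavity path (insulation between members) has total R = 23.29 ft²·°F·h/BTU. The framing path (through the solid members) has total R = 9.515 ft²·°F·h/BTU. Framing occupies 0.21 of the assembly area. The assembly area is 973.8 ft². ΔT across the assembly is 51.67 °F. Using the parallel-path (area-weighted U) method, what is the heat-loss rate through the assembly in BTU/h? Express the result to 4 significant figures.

2817 BTU/h

U_eff = 0.79/23.29 + 0.21/9.515 = 0.03392 + 0.02207 = 0.055991
R_eff = 1/U_eff = 17.86 ft²·°F·h/BTU
Q = 973.8 × 51.67 / 17.86 = 2817.2 BTU/h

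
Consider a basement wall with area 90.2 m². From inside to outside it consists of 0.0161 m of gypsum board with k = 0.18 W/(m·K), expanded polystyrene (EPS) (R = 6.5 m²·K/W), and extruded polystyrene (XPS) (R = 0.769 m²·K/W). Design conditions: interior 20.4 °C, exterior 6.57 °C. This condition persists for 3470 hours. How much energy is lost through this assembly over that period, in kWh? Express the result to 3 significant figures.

588 kWh

0.0161/0.18 = 0.08944
R_total = 0.08944 + 6.5 + 0.769 = 7.358 m²·K/W
Q = 90.2 × (20.4 − 6.57) / 7.358 = 169.5 W
E = 169.5 W × 3470 h / 1000 = 588.3 kWh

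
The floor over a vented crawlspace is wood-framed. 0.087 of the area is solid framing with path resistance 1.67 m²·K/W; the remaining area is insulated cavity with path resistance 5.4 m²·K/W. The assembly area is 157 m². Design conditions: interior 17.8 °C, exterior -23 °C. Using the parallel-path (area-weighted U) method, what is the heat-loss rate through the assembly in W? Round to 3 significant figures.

U_eff = 0.913/5.4 + 0.087/1.67 = 0.1691 + 0.0521 = 0.2212
R_eff = 1/U_eff = 4.521 m²·K/W
Q = 157 × (17.8 − (-23)) / 4.521 = 1417 W

1420 W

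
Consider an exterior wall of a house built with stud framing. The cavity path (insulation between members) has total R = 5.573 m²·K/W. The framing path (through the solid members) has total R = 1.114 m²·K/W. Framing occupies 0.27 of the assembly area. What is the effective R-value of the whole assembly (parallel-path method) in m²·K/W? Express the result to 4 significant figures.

2.678 m²·K/W

U_eff = 0.73/5.573 + 0.27/1.114 = 0.13099 + 0.24237 = 0.37336
R_eff = 1/U_eff = 2.6784 m²·K/W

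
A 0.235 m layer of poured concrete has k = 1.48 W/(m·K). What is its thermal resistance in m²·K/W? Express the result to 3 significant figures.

0.159 m²·K/W

R = L/k = 0.235/1.48 = 0.1588 m²·K/W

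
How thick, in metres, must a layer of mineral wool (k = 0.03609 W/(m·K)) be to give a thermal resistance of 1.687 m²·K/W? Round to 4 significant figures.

L = R·k = 1.687 × 0.03609 = 0.060884 m

0.06088 m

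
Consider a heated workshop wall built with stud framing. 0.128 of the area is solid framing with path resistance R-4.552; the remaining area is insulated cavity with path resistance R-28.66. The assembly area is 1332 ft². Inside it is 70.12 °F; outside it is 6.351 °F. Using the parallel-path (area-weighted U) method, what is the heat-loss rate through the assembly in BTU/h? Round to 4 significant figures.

U_eff = 0.872/28.66 + 0.128/4.552 = 0.030426 + 0.02812 = 0.058545
R_eff = 1/U_eff = 17.081 ft²·°F·h/BTU
Q = 1332 × (70.12 − 6.351) / 17.081 = 4972.8 BTU/h

4973 BTU/h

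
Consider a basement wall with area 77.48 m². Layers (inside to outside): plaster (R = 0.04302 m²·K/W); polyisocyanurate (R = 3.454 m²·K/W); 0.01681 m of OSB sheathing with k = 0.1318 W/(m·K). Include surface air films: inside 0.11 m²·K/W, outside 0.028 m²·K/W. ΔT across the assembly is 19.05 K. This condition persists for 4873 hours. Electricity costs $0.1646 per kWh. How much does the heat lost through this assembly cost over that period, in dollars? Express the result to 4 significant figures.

314.6 dollars

0.01681/0.1318 = 0.12754
R_total = 0.11 + 0.04302 + 3.454 + 0.12754 + 0.028 = 3.7626 m²·K/W
Q = 77.48 × 19.05 / 3.7626 = 392.28 W
E = 392.28 W × 4873 h / 1000 = 1911.6 kWh
Cost = 1911.6 × 0.1646 = $314.65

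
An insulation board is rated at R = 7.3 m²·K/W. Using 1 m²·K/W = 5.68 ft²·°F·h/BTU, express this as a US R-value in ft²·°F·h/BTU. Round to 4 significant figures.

41.46 ft²·°F·h/BTU

R_US = 7.3 × 5.68 = 41.464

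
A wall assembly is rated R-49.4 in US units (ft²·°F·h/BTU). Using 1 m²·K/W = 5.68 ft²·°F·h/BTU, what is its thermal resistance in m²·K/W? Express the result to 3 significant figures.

R_SI = 49.4/5.68 = 8.697

8.70 m²·K/W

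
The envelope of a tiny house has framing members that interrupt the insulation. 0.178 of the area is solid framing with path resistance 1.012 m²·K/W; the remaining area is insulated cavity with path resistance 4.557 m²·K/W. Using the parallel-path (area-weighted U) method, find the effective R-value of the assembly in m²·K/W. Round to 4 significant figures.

U_eff = 0.822/4.557 + 0.178/1.012 = 0.18038 + 0.17589 = 0.35627
R_eff = 1/U_eff = 2.8069 m²·K/W

2.807 m²·K/W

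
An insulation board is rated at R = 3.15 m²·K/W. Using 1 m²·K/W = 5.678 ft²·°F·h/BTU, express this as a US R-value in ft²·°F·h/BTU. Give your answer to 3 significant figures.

R_US = 3.15 × 5.678 = 17.89

17.9 ft²·°F·h/BTU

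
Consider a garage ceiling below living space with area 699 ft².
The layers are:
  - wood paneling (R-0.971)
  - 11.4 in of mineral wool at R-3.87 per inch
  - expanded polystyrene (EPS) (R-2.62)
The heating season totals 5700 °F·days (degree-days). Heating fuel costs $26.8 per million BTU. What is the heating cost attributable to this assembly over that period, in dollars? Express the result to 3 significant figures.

11.4 × 3.87 = 44.12
R_total = 0.971 + 44.12 + 2.62 = 47.71 ft²·°F·h/BTU
E = A × HDD × 24 / R = 699 × 5700 × 24 / 47.71 = 2004000 BTU
Cost = 2004000/10⁶ × 26.8 = $53.72

53.7 dollars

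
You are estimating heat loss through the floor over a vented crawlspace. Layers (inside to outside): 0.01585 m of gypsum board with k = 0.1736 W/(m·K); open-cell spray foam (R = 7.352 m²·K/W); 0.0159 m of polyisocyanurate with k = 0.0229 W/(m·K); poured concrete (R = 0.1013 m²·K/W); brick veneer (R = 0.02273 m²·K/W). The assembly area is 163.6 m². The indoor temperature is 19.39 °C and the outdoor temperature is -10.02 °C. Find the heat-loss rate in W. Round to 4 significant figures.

582.4 W

0.01585/0.1736 = 0.091302
0.0159/0.0229 = 0.69432
R_total = 0.091302 + 7.352 + 0.69432 + 0.1013 + 0.02273 = 8.2617 m²·K/W
Q = A·ΔT/R = 163.6 × (19.39 − (-10.02)) / 8.2617 = 582.39 W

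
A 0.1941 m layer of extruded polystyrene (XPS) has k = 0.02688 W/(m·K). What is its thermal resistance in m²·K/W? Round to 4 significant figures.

R = L/k = 0.1941/0.02688 = 7.221 m²·K/W

7.221 m²·K/W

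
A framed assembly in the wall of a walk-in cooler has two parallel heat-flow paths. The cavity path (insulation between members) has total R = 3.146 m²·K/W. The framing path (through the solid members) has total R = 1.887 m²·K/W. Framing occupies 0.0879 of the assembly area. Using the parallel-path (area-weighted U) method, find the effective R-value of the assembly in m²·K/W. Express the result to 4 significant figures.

U_eff = 0.9121/3.146 + 0.0879/1.887 = 0.28992 + 0.046582 = 0.33651
R_eff = 1/U_eff = 2.9717 m²·K/W

2.972 m²·K/W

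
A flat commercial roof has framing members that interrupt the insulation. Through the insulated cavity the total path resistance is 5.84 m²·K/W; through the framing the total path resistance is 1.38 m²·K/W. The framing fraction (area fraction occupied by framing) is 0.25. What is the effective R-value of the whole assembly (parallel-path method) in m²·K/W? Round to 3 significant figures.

U_eff = 0.75/5.84 + 0.25/1.38 = 0.1284 + 0.1812 = 0.3096
R_eff = 1/U_eff = 3.23 m²·K/W

3.23 m²·K/W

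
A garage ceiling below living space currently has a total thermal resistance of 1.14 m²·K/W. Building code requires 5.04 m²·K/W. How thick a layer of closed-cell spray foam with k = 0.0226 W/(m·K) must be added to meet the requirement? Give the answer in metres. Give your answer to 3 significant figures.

0.0881 m

ΔR = 5.04 − 1.14 = 3.9 m²·K/W
L = ΔR × k = 3.9 × 0.0226 = 0.08814 m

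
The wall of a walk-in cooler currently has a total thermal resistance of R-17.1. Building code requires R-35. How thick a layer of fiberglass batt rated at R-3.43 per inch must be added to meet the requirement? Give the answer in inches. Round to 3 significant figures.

5.22 in

ΔR = 35 − 17.1 = 17.9 ft²·°F·h/BTU
L = ΔR / (R/in) = 17.9/3.43 = 5.219 in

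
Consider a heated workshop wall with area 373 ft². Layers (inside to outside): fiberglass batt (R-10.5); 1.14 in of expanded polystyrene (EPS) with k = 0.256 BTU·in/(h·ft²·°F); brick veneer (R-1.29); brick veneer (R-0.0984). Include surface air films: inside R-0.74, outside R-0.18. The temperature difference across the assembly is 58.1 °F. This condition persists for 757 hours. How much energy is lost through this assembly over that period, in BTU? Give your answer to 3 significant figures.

950000 BTU

1.14/0.256 = 4.453
R_total = 0.74 + 10.5 + 4.453 + 1.29 + 0.0984 + 0.18 = 17.26 ft²·°F·h/BTU
Q = 373 × 58.1 / 17.26 = 1255 BTU/h
E = 1255 × 757 = 950400 BTU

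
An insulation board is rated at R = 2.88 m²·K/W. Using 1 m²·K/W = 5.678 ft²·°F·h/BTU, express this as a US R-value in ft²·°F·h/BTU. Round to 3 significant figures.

R_US = 2.88 × 5.678 = 16.35

16.4 ft²·°F·h/BTU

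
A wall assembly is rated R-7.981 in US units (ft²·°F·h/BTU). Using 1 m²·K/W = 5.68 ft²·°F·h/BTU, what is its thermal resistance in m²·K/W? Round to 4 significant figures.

R_SI = 7.981/5.68 = 1.4051

1.405 m²·K/W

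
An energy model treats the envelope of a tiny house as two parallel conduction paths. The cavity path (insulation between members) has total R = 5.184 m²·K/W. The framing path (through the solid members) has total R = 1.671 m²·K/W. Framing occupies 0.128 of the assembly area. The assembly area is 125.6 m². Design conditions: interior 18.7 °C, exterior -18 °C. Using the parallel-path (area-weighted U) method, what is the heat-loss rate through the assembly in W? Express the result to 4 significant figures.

U_eff = 0.872/5.184 + 0.128/1.671 = 0.16821 + 0.076601 = 0.24481
R_eff = 1/U_eff = 4.0848 m²·K/W
Q = 125.6 × (18.7 − (-18)) / 4.0848 = 1128.5 W

1128 W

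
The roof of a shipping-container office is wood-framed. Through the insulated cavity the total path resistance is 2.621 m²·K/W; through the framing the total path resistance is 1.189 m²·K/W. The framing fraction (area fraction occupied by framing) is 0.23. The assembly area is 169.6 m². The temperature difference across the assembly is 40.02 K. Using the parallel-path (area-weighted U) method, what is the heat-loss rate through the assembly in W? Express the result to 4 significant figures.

3307 W

U_eff = 0.77/2.621 + 0.23/1.189 = 0.29378 + 0.19344 = 0.48722
R_eff = 1/U_eff = 2.0525 m²·K/W
Q = 169.6 × 40.02 / 2.0525 = 3307 W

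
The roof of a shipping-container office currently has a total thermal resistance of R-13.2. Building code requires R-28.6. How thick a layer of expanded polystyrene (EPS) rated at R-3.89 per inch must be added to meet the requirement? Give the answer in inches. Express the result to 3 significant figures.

3.96 in

ΔR = 28.6 − 13.2 = 15.4 ft²·°F·h/BTU
L = ΔR / (R/in) = 15.4/3.89 = 3.959 in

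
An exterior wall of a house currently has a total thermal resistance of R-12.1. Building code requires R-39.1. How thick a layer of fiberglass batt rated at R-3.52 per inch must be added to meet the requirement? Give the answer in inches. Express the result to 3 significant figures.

7.67 in

ΔR = 39.1 − 12.1 = 27 ft²·°F·h/BTU
L = ΔR / (R/in) = 27/3.52 = 7.67 in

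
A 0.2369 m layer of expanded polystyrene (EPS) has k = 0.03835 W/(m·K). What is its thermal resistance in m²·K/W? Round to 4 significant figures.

6.177 m²·K/W

R = L/k = 0.2369/0.03835 = 6.1773 m²·K/W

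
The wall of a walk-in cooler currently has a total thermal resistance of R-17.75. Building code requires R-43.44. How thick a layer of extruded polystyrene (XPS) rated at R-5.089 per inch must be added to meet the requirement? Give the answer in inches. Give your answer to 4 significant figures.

5.048 in

ΔR = 43.44 − 17.75 = 25.69 ft²·°F·h/BTU
L = ΔR / (R/in) = 25.69/5.089 = 5.0481 in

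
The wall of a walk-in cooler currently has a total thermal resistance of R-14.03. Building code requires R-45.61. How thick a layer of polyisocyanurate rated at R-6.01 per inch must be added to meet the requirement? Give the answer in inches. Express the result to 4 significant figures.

5.255 in

ΔR = 45.61 − 14.03 = 31.58 ft²·°F·h/BTU
L = ΔR / (R/in) = 31.58/6.01 = 5.2546 in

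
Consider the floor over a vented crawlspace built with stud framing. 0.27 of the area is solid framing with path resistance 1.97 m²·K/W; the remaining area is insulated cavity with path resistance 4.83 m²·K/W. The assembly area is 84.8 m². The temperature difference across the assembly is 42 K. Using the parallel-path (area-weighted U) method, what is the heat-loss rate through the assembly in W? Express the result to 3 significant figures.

U_eff = 0.73/4.83 + 0.27/1.97 = 0.1511 + 0.1371 = 0.2882
R_eff = 1/U_eff = 3.47 m²·K/W
Q = 84.8 × 42 / 3.47 = 1026 W

1030 W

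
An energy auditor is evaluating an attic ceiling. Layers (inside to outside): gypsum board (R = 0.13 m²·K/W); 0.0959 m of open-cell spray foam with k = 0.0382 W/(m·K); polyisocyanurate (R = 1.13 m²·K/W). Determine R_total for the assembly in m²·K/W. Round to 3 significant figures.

0.0959/0.0382 = 2.51
R_total = 0.13 + 2.51 + 1.13 = 3.77 m²·K/W

3.77 m²·K/W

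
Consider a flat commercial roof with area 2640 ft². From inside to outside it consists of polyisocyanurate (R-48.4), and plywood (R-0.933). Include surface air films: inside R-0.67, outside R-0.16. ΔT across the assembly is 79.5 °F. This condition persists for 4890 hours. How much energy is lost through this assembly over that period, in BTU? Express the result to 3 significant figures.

20500000 BTU

R_total = 0.67 + 48.4 + 0.933 + 0.16 = 50.16 ft²·°F·h/BTU
Q = 2640 × 79.5 / 50.16 = 4184 BTU/h
E = 4184 × 4890 = 20460000 BTU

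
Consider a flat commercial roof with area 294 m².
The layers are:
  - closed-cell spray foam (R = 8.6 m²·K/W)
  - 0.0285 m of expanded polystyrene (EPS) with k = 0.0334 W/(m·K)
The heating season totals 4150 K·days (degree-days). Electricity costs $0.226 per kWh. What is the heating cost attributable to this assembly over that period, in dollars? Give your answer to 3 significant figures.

700 dollars

0.0285/0.0334 = 0.8533
R_total = 8.6 + 0.8533 = 9.453 m²·K/W
E = A × HDD × 24 / R / 1000 = 294 × 4150 × 24 / 9.453 / 1000 = 3098 kWh
Cost = 3098 × 0.226 = $700.1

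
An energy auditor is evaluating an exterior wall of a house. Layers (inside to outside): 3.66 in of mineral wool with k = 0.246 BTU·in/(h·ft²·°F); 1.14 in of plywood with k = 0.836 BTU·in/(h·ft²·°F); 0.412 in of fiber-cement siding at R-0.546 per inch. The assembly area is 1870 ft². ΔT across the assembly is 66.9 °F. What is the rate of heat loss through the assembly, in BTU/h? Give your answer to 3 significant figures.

7600 BTU/h

3.66/0.246 = 14.88
1.14/0.836 = 1.364
0.412 × 0.546 = 0.225
R_total = 14.88 + 1.364 + 0.225 = 16.47 ft²·°F·h/BTU
Q = A·ΔT/R = 1870 × 66.9 / 16.47 = 7597 BTU/h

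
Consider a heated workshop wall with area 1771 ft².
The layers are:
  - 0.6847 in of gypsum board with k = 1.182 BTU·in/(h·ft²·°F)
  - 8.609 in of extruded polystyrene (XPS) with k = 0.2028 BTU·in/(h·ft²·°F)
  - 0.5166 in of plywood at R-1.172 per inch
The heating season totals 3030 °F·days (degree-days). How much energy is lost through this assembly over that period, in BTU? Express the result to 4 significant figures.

0.6847/1.182 = 0.57927
8.609/0.2028 = 42.451
0.5166 × 1.172 = 0.60546
R_total = 0.57927 + 42.451 + 0.60546 = 43.635 ft²·°F·h/BTU
E = A × HDD × 24 / R = 1771 × 3030 × 24 / 43.635 = 2951400 BTU

2951000 BTU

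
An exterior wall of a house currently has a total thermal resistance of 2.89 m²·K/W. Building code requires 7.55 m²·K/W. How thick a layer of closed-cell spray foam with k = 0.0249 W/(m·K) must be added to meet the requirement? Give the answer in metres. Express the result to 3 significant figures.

ΔR = 7.55 − 2.89 = 4.66 m²·K/W
L = ΔR × k = 4.66 × 0.0249 = 0.116 m

0.116 m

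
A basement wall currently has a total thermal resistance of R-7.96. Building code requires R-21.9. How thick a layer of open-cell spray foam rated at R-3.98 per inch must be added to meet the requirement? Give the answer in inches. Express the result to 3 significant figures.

ΔR = 21.9 − 7.96 = 13.94 ft²·°F·h/BTU
L = ΔR / (R/in) = 13.94/3.98 = 3.503 in

3.50 in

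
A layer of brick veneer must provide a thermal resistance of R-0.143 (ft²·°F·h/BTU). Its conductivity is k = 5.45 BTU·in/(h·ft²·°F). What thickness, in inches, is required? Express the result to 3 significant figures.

0.779 in

L = R × k = 0.143 × 5.45 = 0.7793 in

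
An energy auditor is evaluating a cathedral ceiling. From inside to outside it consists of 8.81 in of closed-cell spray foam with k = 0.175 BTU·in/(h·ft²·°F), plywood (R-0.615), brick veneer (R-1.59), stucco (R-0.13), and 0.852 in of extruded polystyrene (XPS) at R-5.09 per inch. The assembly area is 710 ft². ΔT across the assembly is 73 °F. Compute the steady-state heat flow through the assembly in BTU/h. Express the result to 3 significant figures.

909 BTU/h

8.81/0.175 = 50.34
0.852 × 5.09 = 4.337
R_total = 50.34 + 0.615 + 1.59 + 0.13 + 4.337 = 57.01 ft²·°F·h/BTU
Q = A·ΔT/R = 710 × 73 / 57.01 = 909.1 BTU/h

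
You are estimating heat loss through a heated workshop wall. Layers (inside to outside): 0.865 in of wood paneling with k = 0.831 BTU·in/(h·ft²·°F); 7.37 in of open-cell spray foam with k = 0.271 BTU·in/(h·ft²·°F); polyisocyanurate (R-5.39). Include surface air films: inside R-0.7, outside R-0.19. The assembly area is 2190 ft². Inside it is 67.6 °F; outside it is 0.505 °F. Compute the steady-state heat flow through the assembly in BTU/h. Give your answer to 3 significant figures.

0.865/0.831 = 1.041
7.37/0.271 = 27.2
R_total = 0.7 + 1.041 + 27.2 + 5.39 + 0.19 = 34.52 ft²·°F·h/BTU
Q = A·ΔT/R = 2190 × (67.6 − 0.505) / 34.52 = 4257 BTU/h

4260 BTU/h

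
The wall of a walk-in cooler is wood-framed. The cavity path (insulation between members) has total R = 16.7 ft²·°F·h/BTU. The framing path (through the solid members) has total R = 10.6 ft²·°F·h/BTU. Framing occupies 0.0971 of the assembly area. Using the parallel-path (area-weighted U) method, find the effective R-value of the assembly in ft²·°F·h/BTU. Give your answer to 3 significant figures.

U_eff = 0.9029/16.7 + 0.0971/10.6 = 0.05407 + 0.00916 = 0.06323
R_eff = 1/U_eff = 15.82 ft²·°F·h/BTU

15.8 ft²·°F·h/BTU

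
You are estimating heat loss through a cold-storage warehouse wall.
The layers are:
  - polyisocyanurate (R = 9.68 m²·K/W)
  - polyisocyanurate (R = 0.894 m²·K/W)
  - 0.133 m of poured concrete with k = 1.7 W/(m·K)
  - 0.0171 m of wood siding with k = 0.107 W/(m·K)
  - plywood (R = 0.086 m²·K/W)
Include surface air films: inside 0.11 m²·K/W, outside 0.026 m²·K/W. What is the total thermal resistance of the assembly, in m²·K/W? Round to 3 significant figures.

11.0 m²·K/W

0.133/1.7 = 0.07824
0.0171/0.107 = 0.1598
R_total = 0.11 + 9.68 + 0.894 + 0.07824 + 0.1598 + 0.086 + 0.026 = 11.03 m²·K/W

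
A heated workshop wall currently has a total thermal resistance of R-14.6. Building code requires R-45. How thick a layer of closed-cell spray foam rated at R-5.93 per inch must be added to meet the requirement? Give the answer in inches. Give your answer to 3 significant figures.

ΔR = 45 − 14.6 = 30.4 ft²·°F·h/BTU
L = ΔR / (R/in) = 30.4/5.93 = 5.126 in

5.13 in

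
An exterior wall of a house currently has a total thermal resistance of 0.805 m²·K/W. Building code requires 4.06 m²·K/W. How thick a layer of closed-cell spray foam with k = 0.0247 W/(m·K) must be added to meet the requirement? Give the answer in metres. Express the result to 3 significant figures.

ΔR = 4.06 − 0.805 = 3.255 m²·K/W
L = ΔR × k = 3.255 × 0.0247 = 0.0804 m

0.0804 m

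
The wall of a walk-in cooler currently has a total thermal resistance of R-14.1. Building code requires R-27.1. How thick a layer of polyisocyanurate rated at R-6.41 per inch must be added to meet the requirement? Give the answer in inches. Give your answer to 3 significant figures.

ΔR = 27.1 − 14.1 = 13 ft²·°F·h/BTU
L = ΔR / (R/in) = 13/6.41 = 2.028 in

2.03 in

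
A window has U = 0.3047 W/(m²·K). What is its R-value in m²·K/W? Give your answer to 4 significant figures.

R = 1/U = 1/0.3047 = 3.2819

3.282 m²·K/W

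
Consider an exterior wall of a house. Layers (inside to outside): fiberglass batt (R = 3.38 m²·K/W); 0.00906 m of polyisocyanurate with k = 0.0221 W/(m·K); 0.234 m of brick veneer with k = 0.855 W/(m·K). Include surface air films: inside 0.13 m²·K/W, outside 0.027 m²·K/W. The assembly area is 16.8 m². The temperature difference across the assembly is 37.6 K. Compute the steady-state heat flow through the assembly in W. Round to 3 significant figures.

0.00906/0.0221 = 0.41
0.234/0.855 = 0.2737
R_total = 0.13 + 3.38 + 0.41 + 0.2737 + 0.027 = 4.221 m²·K/W
Q = A·ΔT/R = 16.8 × 37.6 / 4.221 = 149.7 W

150 W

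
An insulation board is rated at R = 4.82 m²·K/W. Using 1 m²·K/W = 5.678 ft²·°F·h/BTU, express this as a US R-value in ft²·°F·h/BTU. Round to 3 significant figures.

27.4 ft²·°F·h/BTU

R_US = 4.82 × 5.678 = 27.37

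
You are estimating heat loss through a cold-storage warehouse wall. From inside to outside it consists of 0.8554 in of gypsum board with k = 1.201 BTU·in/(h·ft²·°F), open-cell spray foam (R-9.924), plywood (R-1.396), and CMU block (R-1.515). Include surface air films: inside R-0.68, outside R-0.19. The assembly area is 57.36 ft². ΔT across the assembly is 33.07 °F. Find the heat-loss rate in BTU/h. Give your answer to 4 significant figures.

131.6 BTU/h

0.8554/1.201 = 0.71224
R_total = 0.68 + 0.71224 + 9.924 + 1.396 + 1.515 + 0.19 = 14.417 ft²·°F·h/BTU
Q = A·ΔT/R = 57.36 × 33.07 / 14.417 = 131.57 BTU/h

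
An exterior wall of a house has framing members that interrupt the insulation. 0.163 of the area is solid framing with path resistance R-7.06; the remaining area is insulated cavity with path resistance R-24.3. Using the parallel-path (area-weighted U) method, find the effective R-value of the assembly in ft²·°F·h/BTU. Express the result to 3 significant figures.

17.4 ft²·°F·h/BTU

U_eff = 0.837/24.3 + 0.163/7.06 = 0.03444 + 0.02309 = 0.05753
R_eff = 1/U_eff = 17.38 ft²·°F·h/BTU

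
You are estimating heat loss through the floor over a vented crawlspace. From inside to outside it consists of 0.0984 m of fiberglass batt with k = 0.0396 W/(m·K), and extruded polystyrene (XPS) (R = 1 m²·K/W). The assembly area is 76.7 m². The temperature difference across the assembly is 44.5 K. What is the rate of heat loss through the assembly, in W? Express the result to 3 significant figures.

979 W

0.0984/0.0396 = 2.485
R_total = 2.485 + 1 = 3.485 m²·K/W
Q = A·ΔT/R = 76.7 × 44.5 / 3.485 = 979.4 W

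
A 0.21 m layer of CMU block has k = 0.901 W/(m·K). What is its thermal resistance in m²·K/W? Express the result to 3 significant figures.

R = L/k = 0.21/0.901 = 0.2331 m²·K/W

0.233 m²·K/W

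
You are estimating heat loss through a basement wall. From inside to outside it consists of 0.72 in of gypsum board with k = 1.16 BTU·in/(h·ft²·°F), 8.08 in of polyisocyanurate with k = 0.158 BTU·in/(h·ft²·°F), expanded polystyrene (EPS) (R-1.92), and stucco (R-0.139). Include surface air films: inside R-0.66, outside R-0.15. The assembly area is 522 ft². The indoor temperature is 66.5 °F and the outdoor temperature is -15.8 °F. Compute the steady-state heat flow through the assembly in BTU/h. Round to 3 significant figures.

0.72/1.16 = 0.6207
8.08/0.158 = 51.14
R_total = 0.66 + 0.6207 + 51.14 + 1.92 + 0.139 + 0.15 = 54.63 ft²·°F·h/BTU
Q = A·ΔT/R = 522 × (66.5 − (-15.8)) / 54.63 = 786.4 BTU/h

786 BTU/h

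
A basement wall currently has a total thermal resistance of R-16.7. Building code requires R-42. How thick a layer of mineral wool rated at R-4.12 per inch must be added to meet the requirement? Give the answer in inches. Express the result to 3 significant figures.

6.14 in

ΔR = 42 − 16.7 = 25.3 ft²·°F·h/BTU
L = ΔR / (R/in) = 25.3/4.12 = 6.141 in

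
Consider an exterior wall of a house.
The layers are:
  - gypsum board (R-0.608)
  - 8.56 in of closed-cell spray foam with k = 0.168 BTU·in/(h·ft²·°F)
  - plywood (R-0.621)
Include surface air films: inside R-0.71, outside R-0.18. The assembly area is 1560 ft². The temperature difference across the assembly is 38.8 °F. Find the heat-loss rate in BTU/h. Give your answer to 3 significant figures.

8.56/0.168 = 50.95
R_total = 0.71 + 0.608 + 50.95 + 0.621 + 0.18 = 53.07 ft²·°F·h/BTU
Q = A·ΔT/R = 1560 × 38.8 / 53.07 = 1141 BTU/h

1140 BTU/h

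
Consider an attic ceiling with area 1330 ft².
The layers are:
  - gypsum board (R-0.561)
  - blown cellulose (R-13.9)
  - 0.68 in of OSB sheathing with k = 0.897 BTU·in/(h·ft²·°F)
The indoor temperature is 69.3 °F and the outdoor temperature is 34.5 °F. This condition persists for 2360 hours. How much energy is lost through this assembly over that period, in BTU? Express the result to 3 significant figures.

7180000 BTU

0.68/0.897 = 0.7581
R_total = 0.561 + 13.9 + 0.7581 = 15.22 ft²·°F·h/BTU
Q = 1330 × (69.3 − 34.5) / 15.22 = 3041 BTU/h
E = 3041 × 2360 = 7177000 BTU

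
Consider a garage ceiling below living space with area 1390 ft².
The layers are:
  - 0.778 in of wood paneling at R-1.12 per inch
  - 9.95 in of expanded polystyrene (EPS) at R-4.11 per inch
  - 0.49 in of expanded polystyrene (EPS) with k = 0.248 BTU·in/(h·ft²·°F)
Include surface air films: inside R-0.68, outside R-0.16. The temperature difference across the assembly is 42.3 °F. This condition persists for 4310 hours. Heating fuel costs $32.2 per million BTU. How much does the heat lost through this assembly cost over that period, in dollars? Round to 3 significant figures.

183 dollars

0.778 × 1.12 = 0.8714
9.95 × 4.11 = 40.89
0.49/0.248 = 1.976
R_total = 0.68 + 0.8714 + 40.89 + 1.976 + 0.16 = 44.58 ft²·°F·h/BTU
Q = 1390 × 42.3 / 44.58 = 1319 BTU/h
E = 1319 × 4310 = 5684000 BTU
Cost = 5684000/10⁶ × 32.2 = $183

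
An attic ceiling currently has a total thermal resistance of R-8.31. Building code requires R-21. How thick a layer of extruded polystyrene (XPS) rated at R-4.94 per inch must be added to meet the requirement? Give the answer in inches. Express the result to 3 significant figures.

2.57 in

ΔR = 21 − 8.31 = 12.69 ft²·°F·h/BTU
L = ΔR / (R/in) = 12.69/4.94 = 2.569 in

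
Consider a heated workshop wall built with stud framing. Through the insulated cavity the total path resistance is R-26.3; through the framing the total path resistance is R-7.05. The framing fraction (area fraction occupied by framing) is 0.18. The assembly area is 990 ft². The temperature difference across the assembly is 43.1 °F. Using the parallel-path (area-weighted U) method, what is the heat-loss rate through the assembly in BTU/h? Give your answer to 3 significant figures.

U_eff = 0.82/26.3 + 0.18/7.05 = 0.03118 + 0.02553 = 0.05671
R_eff = 1/U_eff = 17.63 ft²·°F·h/BTU
Q = 990 × 43.1 / 17.63 = 2420 BTU/h

2420 BTU/h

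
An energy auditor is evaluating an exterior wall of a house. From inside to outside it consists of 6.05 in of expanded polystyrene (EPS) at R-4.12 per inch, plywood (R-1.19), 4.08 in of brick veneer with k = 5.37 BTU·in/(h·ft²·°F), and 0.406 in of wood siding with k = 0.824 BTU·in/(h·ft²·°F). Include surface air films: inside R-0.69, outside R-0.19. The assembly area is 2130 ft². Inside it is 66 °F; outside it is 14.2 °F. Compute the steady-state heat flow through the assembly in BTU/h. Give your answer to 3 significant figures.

3910 BTU/h

6.05 × 4.12 = 24.93
4.08/5.37 = 0.7598
0.406/0.824 = 0.4927
R_total = 0.69 + 24.93 + 1.19 + 0.7598 + 0.4927 + 0.19 = 28.25 ft²·°F·h/BTU
Q = A·ΔT/R = 2130 × (66 − 14.2) / 28.25 = 3906 BTU/h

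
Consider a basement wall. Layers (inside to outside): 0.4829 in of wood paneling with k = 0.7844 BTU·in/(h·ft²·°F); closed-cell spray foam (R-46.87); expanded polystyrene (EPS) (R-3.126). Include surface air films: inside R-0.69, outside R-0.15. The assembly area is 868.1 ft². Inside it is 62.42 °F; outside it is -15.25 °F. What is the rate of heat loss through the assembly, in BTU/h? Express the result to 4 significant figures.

0.4829/0.7844 = 0.61563
R_total = 0.69 + 0.61563 + 46.87 + 3.126 + 0.15 = 51.452 ft²·°F·h/BTU
Q = A·ΔT/R = 868.1 × (62.42 − (-15.25)) / 51.452 = 1310.5 BTU/h

1310 BTU/h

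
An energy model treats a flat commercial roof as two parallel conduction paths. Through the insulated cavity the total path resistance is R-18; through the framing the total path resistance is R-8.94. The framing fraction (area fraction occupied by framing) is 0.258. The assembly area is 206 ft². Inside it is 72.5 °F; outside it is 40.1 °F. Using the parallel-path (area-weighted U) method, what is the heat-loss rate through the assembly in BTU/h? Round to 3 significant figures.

468 BTU/h

U_eff = 0.742/18 + 0.258/8.94 = 0.04122 + 0.02886 = 0.07008
R_eff = 1/U_eff = 14.27 ft²·°F·h/BTU
Q = 206 × (72.5 − 40.1) / 14.27 = 467.8 BTU/h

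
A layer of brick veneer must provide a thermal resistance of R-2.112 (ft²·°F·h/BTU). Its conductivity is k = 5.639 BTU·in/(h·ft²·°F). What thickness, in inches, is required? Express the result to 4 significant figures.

L = R × k = 2.112 × 5.639 = 11.91 in

11.91 in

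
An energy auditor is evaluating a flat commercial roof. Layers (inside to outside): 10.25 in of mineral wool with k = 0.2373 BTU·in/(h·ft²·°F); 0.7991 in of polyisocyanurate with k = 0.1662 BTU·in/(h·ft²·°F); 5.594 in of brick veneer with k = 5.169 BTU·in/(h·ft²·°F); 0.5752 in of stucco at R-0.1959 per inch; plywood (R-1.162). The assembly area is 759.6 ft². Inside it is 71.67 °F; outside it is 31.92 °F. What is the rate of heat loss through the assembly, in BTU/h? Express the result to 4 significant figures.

599.6 BTU/h

10.25/0.2373 = 43.194
0.7991/0.1662 = 4.8081
5.594/5.169 = 1.0822
0.5752 × 0.1959 = 0.11268
R_total = 43.194 + 4.8081 + 1.0822 + 0.11268 + 1.162 = 50.359 ft²·°F·h/BTU
Q = A·ΔT/R = 759.6 × (71.67 − 31.92) / 50.359 = 599.57 BTU/h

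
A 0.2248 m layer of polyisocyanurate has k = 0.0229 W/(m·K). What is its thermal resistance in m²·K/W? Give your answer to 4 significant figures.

9.817 m²·K/W

R = L/k = 0.2248/0.0229 = 9.8166 m²·K/W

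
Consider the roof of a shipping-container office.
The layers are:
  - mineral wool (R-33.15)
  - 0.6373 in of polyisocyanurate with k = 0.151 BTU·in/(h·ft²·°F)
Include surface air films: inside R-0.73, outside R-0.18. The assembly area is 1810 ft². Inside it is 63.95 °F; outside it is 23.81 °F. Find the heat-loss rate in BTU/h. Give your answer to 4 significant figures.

0.6373/0.151 = 4.2205
R_total = 0.73 + 33.15 + 4.2205 + 0.18 = 38.281 ft²·°F·h/BTU
Q = A·ΔT/R = 1810 × (63.95 − 23.81) / 38.281 = 1897.9 BTU/h

1898 BTU/h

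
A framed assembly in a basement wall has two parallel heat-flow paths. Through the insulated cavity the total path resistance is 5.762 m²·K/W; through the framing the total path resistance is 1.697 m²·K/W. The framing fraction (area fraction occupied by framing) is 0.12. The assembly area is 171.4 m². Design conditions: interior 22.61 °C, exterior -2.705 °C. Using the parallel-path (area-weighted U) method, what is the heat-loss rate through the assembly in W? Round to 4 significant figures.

U_eff = 0.88/5.762 + 0.12/1.697 = 0.15272 + 0.070713 = 0.22344
R_eff = 1/U_eff = 4.4755 m²·K/W
Q = 171.4 × (22.61 − (-2.705)) / 4.4755 = 969.49 W

969.5 W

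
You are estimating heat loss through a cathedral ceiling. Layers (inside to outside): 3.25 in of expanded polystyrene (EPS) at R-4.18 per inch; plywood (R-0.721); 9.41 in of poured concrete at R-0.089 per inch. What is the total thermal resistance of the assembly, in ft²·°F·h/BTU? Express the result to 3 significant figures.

3.25 × 4.18 = 13.58
9.41 × 0.089 = 0.8375
R_total = 13.58 + 0.721 + 0.8375 = 15.14 ft²·°F·h/BTU

15.1 ft²·°F·h/BTU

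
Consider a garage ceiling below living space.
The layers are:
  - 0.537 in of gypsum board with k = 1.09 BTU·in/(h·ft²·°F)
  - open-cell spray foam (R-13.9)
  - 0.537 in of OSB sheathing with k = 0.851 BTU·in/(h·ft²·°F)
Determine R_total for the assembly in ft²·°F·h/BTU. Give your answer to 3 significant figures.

15.0 ft²·°F·h/BTU

0.537/1.09 = 0.4927
0.537/0.851 = 0.631
R_total = 0.4927 + 13.9 + 0.631 = 15.02 ft²·°F·h/BTU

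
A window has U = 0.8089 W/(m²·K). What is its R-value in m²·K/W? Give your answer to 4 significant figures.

1.236 m²·K/W

R = 1/U = 1/0.8089 = 1.2362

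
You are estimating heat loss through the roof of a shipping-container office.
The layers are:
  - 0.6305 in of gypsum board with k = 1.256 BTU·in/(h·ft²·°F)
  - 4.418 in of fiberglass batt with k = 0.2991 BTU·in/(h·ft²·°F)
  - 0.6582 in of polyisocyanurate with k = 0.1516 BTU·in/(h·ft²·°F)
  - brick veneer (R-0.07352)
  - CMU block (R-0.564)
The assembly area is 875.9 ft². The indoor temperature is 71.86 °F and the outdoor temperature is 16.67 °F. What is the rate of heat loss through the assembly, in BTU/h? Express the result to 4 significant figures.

0.6305/1.256 = 0.50199
4.418/0.2991 = 14.771
0.6582/0.1516 = 4.3417
R_total = 0.50199 + 14.771 + 4.3417 + 0.07352 + 0.564 = 20.252 ft²·°F·h/BTU
Q = A·ΔT/R = 875.9 × (71.86 − 16.67) / 20.252 = 2386.9 BTU/h

2387 BTU/h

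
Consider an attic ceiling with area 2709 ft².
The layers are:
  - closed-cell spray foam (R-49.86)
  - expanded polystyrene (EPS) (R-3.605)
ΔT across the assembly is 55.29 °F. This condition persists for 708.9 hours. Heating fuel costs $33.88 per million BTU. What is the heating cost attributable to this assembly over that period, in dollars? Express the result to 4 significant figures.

67.28 dollars

R_total = 49.86 + 3.605 = 53.465 ft²·°F·h/BTU
Q = 2709 × 55.29 / 53.465 = 2801.5 BTU/h
E = 2801.5 × 708.9 = 1986000 BTU
Cost = 1986000/10⁶ × 33.88 = $67.284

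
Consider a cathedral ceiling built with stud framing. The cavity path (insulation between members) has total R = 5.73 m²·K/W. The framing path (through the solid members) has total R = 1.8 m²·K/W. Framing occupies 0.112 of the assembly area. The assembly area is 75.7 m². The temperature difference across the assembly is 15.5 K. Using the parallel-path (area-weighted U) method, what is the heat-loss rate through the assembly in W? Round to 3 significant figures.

255 W

U_eff = 0.888/5.73 + 0.112/1.8 = 0.155 + 0.06222 = 0.2172
R_eff = 1/U_eff = 4.604 m²·K/W
Q = 75.7 × 15.5 / 4.604 = 254.8 W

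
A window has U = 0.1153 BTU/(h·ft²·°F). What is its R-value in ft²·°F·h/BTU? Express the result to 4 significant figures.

8.673 ft²·°F·h/BTU

R = 1/U = 1/0.1153 = 8.673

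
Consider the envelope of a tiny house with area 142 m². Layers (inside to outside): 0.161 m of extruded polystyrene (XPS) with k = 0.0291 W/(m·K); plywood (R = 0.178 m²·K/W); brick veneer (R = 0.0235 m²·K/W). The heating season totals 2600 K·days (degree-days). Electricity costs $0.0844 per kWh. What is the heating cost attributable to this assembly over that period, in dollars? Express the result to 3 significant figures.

0.161/0.0291 = 5.533
R_total = 5.533 + 0.178 + 0.0235 = 5.734 m²·K/W
E = A × HDD × 24 / R / 1000 = 142 × 2600 × 24 / 5.734 / 1000 = 1545 kWh
Cost = 1545 × 0.0844 = $130.4

130 dollars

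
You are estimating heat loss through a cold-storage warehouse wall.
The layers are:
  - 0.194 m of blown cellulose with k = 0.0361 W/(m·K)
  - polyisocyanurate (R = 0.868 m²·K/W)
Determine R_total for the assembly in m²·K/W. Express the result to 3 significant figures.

0.194/0.0361 = 5.374
R_total = 5.374 + 0.868 = 6.242 m²·K/W

6.24 m²·K/W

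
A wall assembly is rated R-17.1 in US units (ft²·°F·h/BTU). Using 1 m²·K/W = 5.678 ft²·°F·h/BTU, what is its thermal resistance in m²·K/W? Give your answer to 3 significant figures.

3.01 m²·K/W

R_SI = 17.1/5.678 = 3.012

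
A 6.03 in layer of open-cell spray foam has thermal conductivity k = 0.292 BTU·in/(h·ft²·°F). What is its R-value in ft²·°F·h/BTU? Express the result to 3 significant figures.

20.7 ft²·°F·h/BTU

R = L/k = 6.03/0.292 = 20.65 ft²·°F·h/BTU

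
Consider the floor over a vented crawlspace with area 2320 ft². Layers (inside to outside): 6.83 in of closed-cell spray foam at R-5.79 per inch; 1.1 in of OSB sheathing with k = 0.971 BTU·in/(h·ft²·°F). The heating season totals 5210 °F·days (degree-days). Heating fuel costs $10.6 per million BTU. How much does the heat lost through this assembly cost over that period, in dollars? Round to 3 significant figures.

75.6 dollars

6.83 × 5.79 = 39.55
1.1/0.971 = 1.133
R_total = 39.55 + 1.133 = 40.68 ft²·°F·h/BTU
E = A × HDD × 24 / R = 2320 × 5210 × 24 / 40.68 = 7131000 BTU
Cost = 7131000/10⁶ × 10.6 = $75.59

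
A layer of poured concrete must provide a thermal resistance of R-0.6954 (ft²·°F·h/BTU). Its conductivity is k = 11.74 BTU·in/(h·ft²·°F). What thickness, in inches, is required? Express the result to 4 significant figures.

L = R × k = 0.6954 × 11.74 = 8.164 in

8.164 in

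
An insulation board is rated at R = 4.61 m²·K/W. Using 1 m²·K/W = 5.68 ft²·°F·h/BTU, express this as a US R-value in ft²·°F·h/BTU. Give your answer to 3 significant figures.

R_US = 4.61 × 5.68 = 26.18

26.2 ft²·°F·h/BTU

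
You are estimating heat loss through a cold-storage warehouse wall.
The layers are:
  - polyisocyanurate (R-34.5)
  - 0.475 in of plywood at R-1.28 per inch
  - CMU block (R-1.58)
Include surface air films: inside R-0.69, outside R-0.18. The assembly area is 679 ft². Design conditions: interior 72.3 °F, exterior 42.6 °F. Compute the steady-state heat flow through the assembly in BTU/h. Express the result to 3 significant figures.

537 BTU/h

0.475 × 1.28 = 0.608
R_total = 0.69 + 34.5 + 0.608 + 1.58 + 0.18 = 37.56 ft²·°F·h/BTU
Q = A·ΔT/R = 679 × (72.3 − 42.6) / 37.56 = 536.9 BTU/h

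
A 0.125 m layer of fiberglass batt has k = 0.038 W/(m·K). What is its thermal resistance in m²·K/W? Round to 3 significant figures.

R = L/k = 0.125/0.038 = 3.289 m²·K/W

3.29 m²·K/W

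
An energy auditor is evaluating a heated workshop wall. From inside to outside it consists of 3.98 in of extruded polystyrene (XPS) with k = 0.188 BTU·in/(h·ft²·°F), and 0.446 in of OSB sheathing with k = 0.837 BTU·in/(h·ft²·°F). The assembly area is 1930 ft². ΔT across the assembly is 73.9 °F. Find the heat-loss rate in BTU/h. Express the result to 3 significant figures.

6570 BTU/h

3.98/0.188 = 21.17
0.446/0.837 = 0.5329
R_total = 21.17 + 0.5329 = 21.7 ft²·°F·h/BTU
Q = A·ΔT/R = 1930 × 73.9 / 21.7 = 6572 BTU/h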